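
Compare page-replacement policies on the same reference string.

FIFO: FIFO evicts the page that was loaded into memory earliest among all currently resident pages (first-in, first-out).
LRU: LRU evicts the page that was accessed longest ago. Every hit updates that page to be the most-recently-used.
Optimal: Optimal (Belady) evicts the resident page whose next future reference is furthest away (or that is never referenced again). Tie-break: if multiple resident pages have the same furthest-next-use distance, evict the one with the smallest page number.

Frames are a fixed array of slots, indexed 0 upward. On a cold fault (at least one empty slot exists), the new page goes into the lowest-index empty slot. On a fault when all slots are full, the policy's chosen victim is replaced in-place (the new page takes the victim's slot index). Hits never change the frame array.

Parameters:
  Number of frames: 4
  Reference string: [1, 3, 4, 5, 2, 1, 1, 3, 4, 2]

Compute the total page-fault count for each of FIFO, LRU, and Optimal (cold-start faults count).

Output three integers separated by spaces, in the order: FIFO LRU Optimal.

Answer: 8 8 5

Derivation:
--- FIFO ---
  step 0: ref 1 -> FAULT, frames=[1,-,-,-] (faults so far: 1)
  step 1: ref 3 -> FAULT, frames=[1,3,-,-] (faults so far: 2)
  step 2: ref 4 -> FAULT, frames=[1,3,4,-] (faults so far: 3)
  step 3: ref 5 -> FAULT, frames=[1,3,4,5] (faults so far: 4)
  step 4: ref 2 -> FAULT, evict 1, frames=[2,3,4,5] (faults so far: 5)
  step 5: ref 1 -> FAULT, evict 3, frames=[2,1,4,5] (faults so far: 6)
  step 6: ref 1 -> HIT, frames=[2,1,4,5] (faults so far: 6)
  step 7: ref 3 -> FAULT, evict 4, frames=[2,1,3,5] (faults so far: 7)
  step 8: ref 4 -> FAULT, evict 5, frames=[2,1,3,4] (faults so far: 8)
  step 9: ref 2 -> HIT, frames=[2,1,3,4] (faults so far: 8)
  FIFO total faults: 8
--- LRU ---
  step 0: ref 1 -> FAULT, frames=[1,-,-,-] (faults so far: 1)
  step 1: ref 3 -> FAULT, frames=[1,3,-,-] (faults so far: 2)
  step 2: ref 4 -> FAULT, frames=[1,3,4,-] (faults so far: 3)
  step 3: ref 5 -> FAULT, frames=[1,3,4,5] (faults so far: 4)
  step 4: ref 2 -> FAULT, evict 1, frames=[2,3,4,5] (faults so far: 5)
  step 5: ref 1 -> FAULT, evict 3, frames=[2,1,4,5] (faults so far: 6)
  step 6: ref 1 -> HIT, frames=[2,1,4,5] (faults so far: 6)
  step 7: ref 3 -> FAULT, evict 4, frames=[2,1,3,5] (faults so far: 7)
  step 8: ref 4 -> FAULT, evict 5, frames=[2,1,3,4] (faults so far: 8)
  step 9: ref 2 -> HIT, frames=[2,1,3,4] (faults so far: 8)
  LRU total faults: 8
--- Optimal ---
  step 0: ref 1 -> FAULT, frames=[1,-,-,-] (faults so far: 1)
  step 1: ref 3 -> FAULT, frames=[1,3,-,-] (faults so far: 2)
  step 2: ref 4 -> FAULT, frames=[1,3,4,-] (faults so far: 3)
  step 3: ref 5 -> FAULT, frames=[1,3,4,5] (faults so far: 4)
  step 4: ref 2 -> FAULT, evict 5, frames=[1,3,4,2] (faults so far: 5)
  step 5: ref 1 -> HIT, frames=[1,3,4,2] (faults so far: 5)
  step 6: ref 1 -> HIT, frames=[1,3,4,2] (faults so far: 5)
  step 7: ref 3 -> HIT, frames=[1,3,4,2] (faults so far: 5)
  step 8: ref 4 -> HIT, frames=[1,3,4,2] (faults so far: 5)
  step 9: ref 2 -> HIT, frames=[1,3,4,2] (faults so far: 5)
  Optimal total faults: 5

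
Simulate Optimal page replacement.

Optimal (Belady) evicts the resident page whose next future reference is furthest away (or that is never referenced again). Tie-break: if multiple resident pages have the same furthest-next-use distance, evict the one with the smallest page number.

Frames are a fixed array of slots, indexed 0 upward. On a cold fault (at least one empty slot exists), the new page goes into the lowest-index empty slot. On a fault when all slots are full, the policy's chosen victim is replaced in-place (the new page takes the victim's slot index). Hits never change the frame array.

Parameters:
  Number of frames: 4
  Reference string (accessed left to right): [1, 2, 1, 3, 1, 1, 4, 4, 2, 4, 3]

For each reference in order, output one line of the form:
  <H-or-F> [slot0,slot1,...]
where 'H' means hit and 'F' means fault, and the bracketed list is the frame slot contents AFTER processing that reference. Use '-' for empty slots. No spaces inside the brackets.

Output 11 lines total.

F [1,-,-,-]
F [1,2,-,-]
H [1,2,-,-]
F [1,2,3,-]
H [1,2,3,-]
H [1,2,3,-]
F [1,2,3,4]
H [1,2,3,4]
H [1,2,3,4]
H [1,2,3,4]
H [1,2,3,4]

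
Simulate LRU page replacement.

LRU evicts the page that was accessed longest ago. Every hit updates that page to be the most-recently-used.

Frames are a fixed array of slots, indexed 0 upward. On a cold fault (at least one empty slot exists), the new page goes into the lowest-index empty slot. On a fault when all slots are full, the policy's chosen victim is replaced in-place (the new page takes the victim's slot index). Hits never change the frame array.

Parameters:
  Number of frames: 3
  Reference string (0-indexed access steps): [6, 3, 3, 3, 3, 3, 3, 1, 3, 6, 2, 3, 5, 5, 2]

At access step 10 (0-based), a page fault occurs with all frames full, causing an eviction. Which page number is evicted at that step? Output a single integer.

Answer: 1

Derivation:
Step 0: ref 6 -> FAULT, frames=[6,-,-]
Step 1: ref 3 -> FAULT, frames=[6,3,-]
Step 2: ref 3 -> HIT, frames=[6,3,-]
Step 3: ref 3 -> HIT, frames=[6,3,-]
Step 4: ref 3 -> HIT, frames=[6,3,-]
Step 5: ref 3 -> HIT, frames=[6,3,-]
Step 6: ref 3 -> HIT, frames=[6,3,-]
Step 7: ref 1 -> FAULT, frames=[6,3,1]
Step 8: ref 3 -> HIT, frames=[6,3,1]
Step 9: ref 6 -> HIT, frames=[6,3,1]
Step 10: ref 2 -> FAULT, evict 1, frames=[6,3,2]
At step 10: evicted page 1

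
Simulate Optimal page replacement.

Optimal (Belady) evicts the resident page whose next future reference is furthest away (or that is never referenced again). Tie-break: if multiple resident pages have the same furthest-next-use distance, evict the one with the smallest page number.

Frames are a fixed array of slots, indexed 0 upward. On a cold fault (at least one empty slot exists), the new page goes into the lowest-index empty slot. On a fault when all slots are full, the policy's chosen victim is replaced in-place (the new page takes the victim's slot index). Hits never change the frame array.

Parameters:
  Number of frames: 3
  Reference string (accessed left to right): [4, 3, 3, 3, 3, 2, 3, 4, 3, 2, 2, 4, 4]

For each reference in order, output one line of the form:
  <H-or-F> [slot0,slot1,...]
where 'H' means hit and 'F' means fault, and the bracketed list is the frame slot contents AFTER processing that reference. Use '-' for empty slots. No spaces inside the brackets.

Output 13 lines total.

F [4,-,-]
F [4,3,-]
H [4,3,-]
H [4,3,-]
H [4,3,-]
F [4,3,2]
H [4,3,2]
H [4,3,2]
H [4,3,2]
H [4,3,2]
H [4,3,2]
H [4,3,2]
H [4,3,2]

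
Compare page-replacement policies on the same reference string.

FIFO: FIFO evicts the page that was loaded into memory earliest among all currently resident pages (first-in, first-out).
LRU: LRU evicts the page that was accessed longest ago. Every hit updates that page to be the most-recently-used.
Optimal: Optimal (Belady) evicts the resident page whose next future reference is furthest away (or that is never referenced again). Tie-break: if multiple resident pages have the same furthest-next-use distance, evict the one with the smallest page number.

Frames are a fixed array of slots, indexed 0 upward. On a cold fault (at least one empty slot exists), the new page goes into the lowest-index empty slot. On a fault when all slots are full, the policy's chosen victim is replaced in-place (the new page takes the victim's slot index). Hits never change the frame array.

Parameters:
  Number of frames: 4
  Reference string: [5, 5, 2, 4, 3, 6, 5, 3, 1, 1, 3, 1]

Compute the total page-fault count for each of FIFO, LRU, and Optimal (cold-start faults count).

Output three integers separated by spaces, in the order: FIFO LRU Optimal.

--- FIFO ---
  step 0: ref 5 -> FAULT, frames=[5,-,-,-] (faults so far: 1)
  step 1: ref 5 -> HIT, frames=[5,-,-,-] (faults so far: 1)
  step 2: ref 2 -> FAULT, frames=[5,2,-,-] (faults so far: 2)
  step 3: ref 4 -> FAULT, frames=[5,2,4,-] (faults so far: 3)
  step 4: ref 3 -> FAULT, frames=[5,2,4,3] (faults so far: 4)
  step 5: ref 6 -> FAULT, evict 5, frames=[6,2,4,3] (faults so far: 5)
  step 6: ref 5 -> FAULT, evict 2, frames=[6,5,4,3] (faults so far: 6)
  step 7: ref 3 -> HIT, frames=[6,5,4,3] (faults so far: 6)
  step 8: ref 1 -> FAULT, evict 4, frames=[6,5,1,3] (faults so far: 7)
  step 9: ref 1 -> HIT, frames=[6,5,1,3] (faults so far: 7)
  step 10: ref 3 -> HIT, frames=[6,5,1,3] (faults so far: 7)
  step 11: ref 1 -> HIT, frames=[6,5,1,3] (faults so far: 7)
  FIFO total faults: 7
--- LRU ---
  step 0: ref 5 -> FAULT, frames=[5,-,-,-] (faults so far: 1)
  step 1: ref 5 -> HIT, frames=[5,-,-,-] (faults so far: 1)
  step 2: ref 2 -> FAULT, frames=[5,2,-,-] (faults so far: 2)
  step 3: ref 4 -> FAULT, frames=[5,2,4,-] (faults so far: 3)
  step 4: ref 3 -> FAULT, frames=[5,2,4,3] (faults so far: 4)
  step 5: ref 6 -> FAULT, evict 5, frames=[6,2,4,3] (faults so far: 5)
  step 6: ref 5 -> FAULT, evict 2, frames=[6,5,4,3] (faults so far: 6)
  step 7: ref 3 -> HIT, frames=[6,5,4,3] (faults so far: 6)
  step 8: ref 1 -> FAULT, evict 4, frames=[6,5,1,3] (faults so far: 7)
  step 9: ref 1 -> HIT, frames=[6,5,1,3] (faults so far: 7)
  step 10: ref 3 -> HIT, frames=[6,5,1,3] (faults so far: 7)
  step 11: ref 1 -> HIT, frames=[6,5,1,3] (faults so far: 7)
  LRU total faults: 7
--- Optimal ---
  step 0: ref 5 -> FAULT, frames=[5,-,-,-] (faults so far: 1)
  step 1: ref 5 -> HIT, frames=[5,-,-,-] (faults so far: 1)
  step 2: ref 2 -> FAULT, frames=[5,2,-,-] (faults so far: 2)
  step 3: ref 4 -> FAULT, frames=[5,2,4,-] (faults so far: 3)
  step 4: ref 3 -> FAULT, frames=[5,2,4,3] (faults so far: 4)
  step 5: ref 6 -> FAULT, evict 2, frames=[5,6,4,3] (faults so far: 5)
  step 6: ref 5 -> HIT, frames=[5,6,4,3] (faults so far: 5)
  step 7: ref 3 -> HIT, frames=[5,6,4,3] (faults so far: 5)
  step 8: ref 1 -> FAULT, evict 4, frames=[5,6,1,3] (faults so far: 6)
  step 9: ref 1 -> HIT, frames=[5,6,1,3] (faults so far: 6)
  step 10: ref 3 -> HIT, frames=[5,6,1,3] (faults so far: 6)
  step 11: ref 1 -> HIT, frames=[5,6,1,3] (faults so far: 6)
  Optimal total faults: 6

Answer: 7 7 6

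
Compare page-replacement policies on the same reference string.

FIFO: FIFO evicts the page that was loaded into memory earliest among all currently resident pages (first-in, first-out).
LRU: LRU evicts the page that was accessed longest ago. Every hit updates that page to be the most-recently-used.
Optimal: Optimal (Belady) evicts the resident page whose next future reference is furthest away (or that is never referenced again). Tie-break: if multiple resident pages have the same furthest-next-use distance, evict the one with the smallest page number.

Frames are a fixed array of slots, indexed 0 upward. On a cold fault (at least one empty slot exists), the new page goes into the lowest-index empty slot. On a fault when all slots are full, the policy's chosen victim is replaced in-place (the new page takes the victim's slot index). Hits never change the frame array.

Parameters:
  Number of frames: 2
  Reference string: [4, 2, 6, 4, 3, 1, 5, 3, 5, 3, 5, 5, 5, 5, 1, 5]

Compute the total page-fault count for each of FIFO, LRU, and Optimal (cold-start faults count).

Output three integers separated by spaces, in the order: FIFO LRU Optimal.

--- FIFO ---
  step 0: ref 4 -> FAULT, frames=[4,-] (faults so far: 1)
  step 1: ref 2 -> FAULT, frames=[4,2] (faults so far: 2)
  step 2: ref 6 -> FAULT, evict 4, frames=[6,2] (faults so far: 3)
  step 3: ref 4 -> FAULT, evict 2, frames=[6,4] (faults so far: 4)
  step 4: ref 3 -> FAULT, evict 6, frames=[3,4] (faults so far: 5)
  step 5: ref 1 -> FAULT, evict 4, frames=[3,1] (faults so far: 6)
  step 6: ref 5 -> FAULT, evict 3, frames=[5,1] (faults so far: 7)
  step 7: ref 3 -> FAULT, evict 1, frames=[5,3] (faults so far: 8)
  step 8: ref 5 -> HIT, frames=[5,3] (faults so far: 8)
  step 9: ref 3 -> HIT, frames=[5,3] (faults so far: 8)
  step 10: ref 5 -> HIT, frames=[5,3] (faults so far: 8)
  step 11: ref 5 -> HIT, frames=[5,3] (faults so far: 8)
  step 12: ref 5 -> HIT, frames=[5,3] (faults so far: 8)
  step 13: ref 5 -> HIT, frames=[5,3] (faults so far: 8)
  step 14: ref 1 -> FAULT, evict 5, frames=[1,3] (faults so far: 9)
  step 15: ref 5 -> FAULT, evict 3, frames=[1,5] (faults so far: 10)
  FIFO total faults: 10
--- LRU ---
  step 0: ref 4 -> FAULT, frames=[4,-] (faults so far: 1)
  step 1: ref 2 -> FAULT, frames=[4,2] (faults so far: 2)
  step 2: ref 6 -> FAULT, evict 4, frames=[6,2] (faults so far: 3)
  step 3: ref 4 -> FAULT, evict 2, frames=[6,4] (faults so far: 4)
  step 4: ref 3 -> FAULT, evict 6, frames=[3,4] (faults so far: 5)
  step 5: ref 1 -> FAULT, evict 4, frames=[3,1] (faults so far: 6)
  step 6: ref 5 -> FAULT, evict 3, frames=[5,1] (faults so far: 7)
  step 7: ref 3 -> FAULT, evict 1, frames=[5,3] (faults so far: 8)
  step 8: ref 5 -> HIT, frames=[5,3] (faults so far: 8)
  step 9: ref 3 -> HIT, frames=[5,3] (faults so far: 8)
  step 10: ref 5 -> HIT, frames=[5,3] (faults so far: 8)
  step 11: ref 5 -> HIT, frames=[5,3] (faults so far: 8)
  step 12: ref 5 -> HIT, frames=[5,3] (faults so far: 8)
  step 13: ref 5 -> HIT, frames=[5,3] (faults so far: 8)
  step 14: ref 1 -> FAULT, evict 3, frames=[5,1] (faults so far: 9)
  step 15: ref 5 -> HIT, frames=[5,1] (faults so far: 9)
  LRU total faults: 9
--- Optimal ---
  step 0: ref 4 -> FAULT, frames=[4,-] (faults so far: 1)
  step 1: ref 2 -> FAULT, frames=[4,2] (faults so far: 2)
  step 2: ref 6 -> FAULT, evict 2, frames=[4,6] (faults so far: 3)
  step 3: ref 4 -> HIT, frames=[4,6] (faults so far: 3)
  step 4: ref 3 -> FAULT, evict 4, frames=[3,6] (faults so far: 4)
  step 5: ref 1 -> FAULT, evict 6, frames=[3,1] (faults so far: 5)
  step 6: ref 5 -> FAULT, evict 1, frames=[3,5] (faults so far: 6)
  step 7: ref 3 -> HIT, frames=[3,5] (faults so far: 6)
  step 8: ref 5 -> HIT, frames=[3,5] (faults so far: 6)
  step 9: ref 3 -> HIT, frames=[3,5] (faults so far: 6)
  step 10: ref 5 -> HIT, frames=[3,5] (faults so far: 6)
  step 11: ref 5 -> HIT, frames=[3,5] (faults so far: 6)
  step 12: ref 5 -> HIT, frames=[3,5] (faults so far: 6)
  step 13: ref 5 -> HIT, frames=[3,5] (faults so far: 6)
  step 14: ref 1 -> FAULT, evict 3, frames=[1,5] (faults so far: 7)
  step 15: ref 5 -> HIT, frames=[1,5] (faults so far: 7)
  Optimal total faults: 7

Answer: 10 9 7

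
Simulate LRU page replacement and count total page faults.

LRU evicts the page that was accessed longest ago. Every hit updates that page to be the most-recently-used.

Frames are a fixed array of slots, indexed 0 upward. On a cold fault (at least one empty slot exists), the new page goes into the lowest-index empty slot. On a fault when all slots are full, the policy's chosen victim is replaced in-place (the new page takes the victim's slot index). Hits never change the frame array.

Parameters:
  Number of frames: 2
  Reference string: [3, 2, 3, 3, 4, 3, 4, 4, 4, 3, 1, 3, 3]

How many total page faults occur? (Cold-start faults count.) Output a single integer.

Step 0: ref 3 → FAULT, frames=[3,-]
Step 1: ref 2 → FAULT, frames=[3,2]
Step 2: ref 3 → HIT, frames=[3,2]
Step 3: ref 3 → HIT, frames=[3,2]
Step 4: ref 4 → FAULT (evict 2), frames=[3,4]
Step 5: ref 3 → HIT, frames=[3,4]
Step 6: ref 4 → HIT, frames=[3,4]
Step 7: ref 4 → HIT, frames=[3,4]
Step 8: ref 4 → HIT, frames=[3,4]
Step 9: ref 3 → HIT, frames=[3,4]
Step 10: ref 1 → FAULT (evict 4), frames=[3,1]
Step 11: ref 3 → HIT, frames=[3,1]
Step 12: ref 3 → HIT, frames=[3,1]
Total faults: 4

Answer: 4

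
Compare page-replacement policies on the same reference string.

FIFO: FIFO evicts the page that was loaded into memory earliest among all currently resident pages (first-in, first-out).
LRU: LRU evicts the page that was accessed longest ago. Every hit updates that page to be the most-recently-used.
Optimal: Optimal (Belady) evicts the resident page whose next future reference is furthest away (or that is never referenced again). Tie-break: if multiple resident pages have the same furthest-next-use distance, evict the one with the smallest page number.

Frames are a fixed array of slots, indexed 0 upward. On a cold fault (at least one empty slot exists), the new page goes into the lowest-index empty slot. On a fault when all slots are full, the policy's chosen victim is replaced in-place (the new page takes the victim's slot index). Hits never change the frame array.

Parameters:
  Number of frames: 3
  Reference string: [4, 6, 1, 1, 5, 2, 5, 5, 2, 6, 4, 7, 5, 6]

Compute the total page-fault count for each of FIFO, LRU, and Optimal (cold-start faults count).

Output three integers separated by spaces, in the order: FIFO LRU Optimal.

Answer: 10 10 7

Derivation:
--- FIFO ---
  step 0: ref 4 -> FAULT, frames=[4,-,-] (faults so far: 1)
  step 1: ref 6 -> FAULT, frames=[4,6,-] (faults so far: 2)
  step 2: ref 1 -> FAULT, frames=[4,6,1] (faults so far: 3)
  step 3: ref 1 -> HIT, frames=[4,6,1] (faults so far: 3)
  step 4: ref 5 -> FAULT, evict 4, frames=[5,6,1] (faults so far: 4)
  step 5: ref 2 -> FAULT, evict 6, frames=[5,2,1] (faults so far: 5)
  step 6: ref 5 -> HIT, frames=[5,2,1] (faults so far: 5)
  step 7: ref 5 -> HIT, frames=[5,2,1] (faults so far: 5)
  step 8: ref 2 -> HIT, frames=[5,2,1] (faults so far: 5)
  step 9: ref 6 -> FAULT, evict 1, frames=[5,2,6] (faults so far: 6)
  step 10: ref 4 -> FAULT, evict 5, frames=[4,2,6] (faults so far: 7)
  step 11: ref 7 -> FAULT, evict 2, frames=[4,7,6] (faults so far: 8)
  step 12: ref 5 -> FAULT, evict 6, frames=[4,7,5] (faults so far: 9)
  step 13: ref 6 -> FAULT, evict 4, frames=[6,7,5] (faults so far: 10)
  FIFO total faults: 10
--- LRU ---
  step 0: ref 4 -> FAULT, frames=[4,-,-] (faults so far: 1)
  step 1: ref 6 -> FAULT, frames=[4,6,-] (faults so far: 2)
  step 2: ref 1 -> FAULT, frames=[4,6,1] (faults so far: 3)
  step 3: ref 1 -> HIT, frames=[4,6,1] (faults so far: 3)
  step 4: ref 5 -> FAULT, evict 4, frames=[5,6,1] (faults so far: 4)
  step 5: ref 2 -> FAULT, evict 6, frames=[5,2,1] (faults so far: 5)
  step 6: ref 5 -> HIT, frames=[5,2,1] (faults so far: 5)
  step 7: ref 5 -> HIT, frames=[5,2,1] (faults so far: 5)
  step 8: ref 2 -> HIT, frames=[5,2,1] (faults so far: 5)
  step 9: ref 6 -> FAULT, evict 1, frames=[5,2,6] (faults so far: 6)
  step 10: ref 4 -> FAULT, evict 5, frames=[4,2,6] (faults so far: 7)
  step 11: ref 7 -> FAULT, evict 2, frames=[4,7,6] (faults so far: 8)
  step 12: ref 5 -> FAULT, evict 6, frames=[4,7,5] (faults so far: 9)
  step 13: ref 6 -> FAULT, evict 4, frames=[6,7,5] (faults so far: 10)
  LRU total faults: 10
--- Optimal ---
  step 0: ref 4 -> FAULT, frames=[4,-,-] (faults so far: 1)
  step 1: ref 6 -> FAULT, frames=[4,6,-] (faults so far: 2)
  step 2: ref 1 -> FAULT, frames=[4,6,1] (faults so far: 3)
  step 3: ref 1 -> HIT, frames=[4,6,1] (faults so far: 3)
  step 4: ref 5 -> FAULT, evict 1, frames=[4,6,5] (faults so far: 4)
  step 5: ref 2 -> FAULT, evict 4, frames=[2,6,5] (faults so far: 5)
  step 6: ref 5 -> HIT, frames=[2,6,5] (faults so far: 5)
  step 7: ref 5 -> HIT, frames=[2,6,5] (faults so far: 5)
  step 8: ref 2 -> HIT, frames=[2,6,5] (faults so far: 5)
  step 9: ref 6 -> HIT, frames=[2,6,5] (faults so far: 5)
  step 10: ref 4 -> FAULT, evict 2, frames=[4,6,5] (faults so far: 6)
  step 11: ref 7 -> FAULT, evict 4, frames=[7,6,5] (faults so far: 7)
  step 12: ref 5 -> HIT, frames=[7,6,5] (faults so far: 7)
  step 13: ref 6 -> HIT, frames=[7,6,5] (faults so far: 7)
  Optimal total faults: 7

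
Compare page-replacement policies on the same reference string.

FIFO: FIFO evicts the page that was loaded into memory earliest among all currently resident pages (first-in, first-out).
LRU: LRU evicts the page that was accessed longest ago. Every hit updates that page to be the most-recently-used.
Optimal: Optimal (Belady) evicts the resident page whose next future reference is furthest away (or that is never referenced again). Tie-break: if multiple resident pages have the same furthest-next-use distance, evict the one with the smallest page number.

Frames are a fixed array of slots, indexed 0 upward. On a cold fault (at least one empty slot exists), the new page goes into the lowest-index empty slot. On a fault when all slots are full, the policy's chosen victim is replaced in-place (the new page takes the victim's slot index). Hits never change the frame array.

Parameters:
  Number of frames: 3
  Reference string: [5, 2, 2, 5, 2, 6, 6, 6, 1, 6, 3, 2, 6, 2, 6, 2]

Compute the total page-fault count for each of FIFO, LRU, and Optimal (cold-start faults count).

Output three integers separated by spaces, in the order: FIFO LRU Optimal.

Answer: 7 6 5

Derivation:
--- FIFO ---
  step 0: ref 5 -> FAULT, frames=[5,-,-] (faults so far: 1)
  step 1: ref 2 -> FAULT, frames=[5,2,-] (faults so far: 2)
  step 2: ref 2 -> HIT, frames=[5,2,-] (faults so far: 2)
  step 3: ref 5 -> HIT, frames=[5,2,-] (faults so far: 2)
  step 4: ref 2 -> HIT, frames=[5,2,-] (faults so far: 2)
  step 5: ref 6 -> FAULT, frames=[5,2,6] (faults so far: 3)
  step 6: ref 6 -> HIT, frames=[5,2,6] (faults so far: 3)
  step 7: ref 6 -> HIT, frames=[5,2,6] (faults so far: 3)
  step 8: ref 1 -> FAULT, evict 5, frames=[1,2,6] (faults so far: 4)
  step 9: ref 6 -> HIT, frames=[1,2,6] (faults so far: 4)
  step 10: ref 3 -> FAULT, evict 2, frames=[1,3,6] (faults so far: 5)
  step 11: ref 2 -> FAULT, evict 6, frames=[1,3,2] (faults so far: 6)
  step 12: ref 6 -> FAULT, evict 1, frames=[6,3,2] (faults so far: 7)
  step 13: ref 2 -> HIT, frames=[6,3,2] (faults so far: 7)
  step 14: ref 6 -> HIT, frames=[6,3,2] (faults so far: 7)
  step 15: ref 2 -> HIT, frames=[6,3,2] (faults so far: 7)
  FIFO total faults: 7
--- LRU ---
  step 0: ref 5 -> FAULT, frames=[5,-,-] (faults so far: 1)
  step 1: ref 2 -> FAULT, frames=[5,2,-] (faults so far: 2)
  step 2: ref 2 -> HIT, frames=[5,2,-] (faults so far: 2)
  step 3: ref 5 -> HIT, frames=[5,2,-] (faults so far: 2)
  step 4: ref 2 -> HIT, frames=[5,2,-] (faults so far: 2)
  step 5: ref 6 -> FAULT, frames=[5,2,6] (faults so far: 3)
  step 6: ref 6 -> HIT, frames=[5,2,6] (faults so far: 3)
  step 7: ref 6 -> HIT, frames=[5,2,6] (faults so far: 3)
  step 8: ref 1 -> FAULT, evict 5, frames=[1,2,6] (faults so far: 4)
  step 9: ref 6 -> HIT, frames=[1,2,6] (faults so far: 4)
  step 10: ref 3 -> FAULT, evict 2, frames=[1,3,6] (faults so far: 5)
  step 11: ref 2 -> FAULT, evict 1, frames=[2,3,6] (faults so far: 6)
  step 12: ref 6 -> HIT, frames=[2,3,6] (faults so far: 6)
  step 13: ref 2 -> HIT, frames=[2,3,6] (faults so far: 6)
  step 14: ref 6 -> HIT, frames=[2,3,6] (faults so far: 6)
  step 15: ref 2 -> HIT, frames=[2,3,6] (faults so far: 6)
  LRU total faults: 6
--- Optimal ---
  step 0: ref 5 -> FAULT, frames=[5,-,-] (faults so far: 1)
  step 1: ref 2 -> FAULT, frames=[5,2,-] (faults so far: 2)
  step 2: ref 2 -> HIT, frames=[5,2,-] (faults so far: 2)
  step 3: ref 5 -> HIT, frames=[5,2,-] (faults so far: 2)
  step 4: ref 2 -> HIT, frames=[5,2,-] (faults so far: 2)
  step 5: ref 6 -> FAULT, frames=[5,2,6] (faults so far: 3)
  step 6: ref 6 -> HIT, frames=[5,2,6] (faults so far: 3)
  step 7: ref 6 -> HIT, frames=[5,2,6] (faults so far: 3)
  step 8: ref 1 -> FAULT, evict 5, frames=[1,2,6] (faults so far: 4)
  step 9: ref 6 -> HIT, frames=[1,2,6] (faults so far: 4)
  step 10: ref 3 -> FAULT, evict 1, frames=[3,2,6] (faults so far: 5)
  step 11: ref 2 -> HIT, frames=[3,2,6] (faults so far: 5)
  step 12: ref 6 -> HIT, frames=[3,2,6] (faults so far: 5)
  step 13: ref 2 -> HIT, frames=[3,2,6] (faults so far: 5)
  step 14: ref 6 -> HIT, frames=[3,2,6] (faults so far: 5)
  step 15: ref 2 -> HIT, frames=[3,2,6] (faults so far: 5)
  Optimal total faults: 5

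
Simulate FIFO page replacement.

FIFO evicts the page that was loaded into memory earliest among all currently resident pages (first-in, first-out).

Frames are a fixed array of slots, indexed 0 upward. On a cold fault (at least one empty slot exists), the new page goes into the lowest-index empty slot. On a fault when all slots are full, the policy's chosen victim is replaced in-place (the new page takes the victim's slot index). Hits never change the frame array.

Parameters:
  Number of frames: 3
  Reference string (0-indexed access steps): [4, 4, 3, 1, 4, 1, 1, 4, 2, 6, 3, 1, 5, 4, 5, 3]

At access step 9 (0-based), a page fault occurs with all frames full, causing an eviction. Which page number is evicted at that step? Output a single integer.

Answer: 3

Derivation:
Step 0: ref 4 -> FAULT, frames=[4,-,-]
Step 1: ref 4 -> HIT, frames=[4,-,-]
Step 2: ref 3 -> FAULT, frames=[4,3,-]
Step 3: ref 1 -> FAULT, frames=[4,3,1]
Step 4: ref 4 -> HIT, frames=[4,3,1]
Step 5: ref 1 -> HIT, frames=[4,3,1]
Step 6: ref 1 -> HIT, frames=[4,3,1]
Step 7: ref 4 -> HIT, frames=[4,3,1]
Step 8: ref 2 -> FAULT, evict 4, frames=[2,3,1]
Step 9: ref 6 -> FAULT, evict 3, frames=[2,6,1]
At step 9: evicted page 3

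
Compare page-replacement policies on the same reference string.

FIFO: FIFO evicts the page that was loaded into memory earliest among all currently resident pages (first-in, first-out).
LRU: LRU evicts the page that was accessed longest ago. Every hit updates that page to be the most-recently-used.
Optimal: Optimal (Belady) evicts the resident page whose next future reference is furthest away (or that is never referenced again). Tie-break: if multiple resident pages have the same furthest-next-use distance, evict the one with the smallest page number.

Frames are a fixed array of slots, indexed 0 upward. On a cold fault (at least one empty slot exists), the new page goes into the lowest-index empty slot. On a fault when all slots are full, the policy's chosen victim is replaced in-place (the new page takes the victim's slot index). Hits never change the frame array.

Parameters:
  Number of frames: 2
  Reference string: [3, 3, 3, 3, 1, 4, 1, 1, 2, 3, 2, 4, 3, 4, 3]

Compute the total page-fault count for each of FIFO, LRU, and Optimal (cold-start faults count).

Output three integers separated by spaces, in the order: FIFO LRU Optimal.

Answer: 6 7 6

Derivation:
--- FIFO ---
  step 0: ref 3 -> FAULT, frames=[3,-] (faults so far: 1)
  step 1: ref 3 -> HIT, frames=[3,-] (faults so far: 1)
  step 2: ref 3 -> HIT, frames=[3,-] (faults so far: 1)
  step 3: ref 3 -> HIT, frames=[3,-] (faults so far: 1)
  step 4: ref 1 -> FAULT, frames=[3,1] (faults so far: 2)
  step 5: ref 4 -> FAULT, evict 3, frames=[4,1] (faults so far: 3)
  step 6: ref 1 -> HIT, frames=[4,1] (faults so far: 3)
  step 7: ref 1 -> HIT, frames=[4,1] (faults so far: 3)
  step 8: ref 2 -> FAULT, evict 1, frames=[4,2] (faults so far: 4)
  step 9: ref 3 -> FAULT, evict 4, frames=[3,2] (faults so far: 5)
  step 10: ref 2 -> HIT, frames=[3,2] (faults so far: 5)
  step 11: ref 4 -> FAULT, evict 2, frames=[3,4] (faults so far: 6)
  step 12: ref 3 -> HIT, frames=[3,4] (faults so far: 6)
  step 13: ref 4 -> HIT, frames=[3,4] (faults so far: 6)
  step 14: ref 3 -> HIT, frames=[3,4] (faults so far: 6)
  FIFO total faults: 6
--- LRU ---
  step 0: ref 3 -> FAULT, frames=[3,-] (faults so far: 1)
  step 1: ref 3 -> HIT, frames=[3,-] (faults so far: 1)
  step 2: ref 3 -> HIT, frames=[3,-] (faults so far: 1)
  step 3: ref 3 -> HIT, frames=[3,-] (faults so far: 1)
  step 4: ref 1 -> FAULT, frames=[3,1] (faults so far: 2)
  step 5: ref 4 -> FAULT, evict 3, frames=[4,1] (faults so far: 3)
  step 6: ref 1 -> HIT, frames=[4,1] (faults so far: 3)
  step 7: ref 1 -> HIT, frames=[4,1] (faults so far: 3)
  step 8: ref 2 -> FAULT, evict 4, frames=[2,1] (faults so far: 4)
  step 9: ref 3 -> FAULT, evict 1, frames=[2,3] (faults so far: 5)
  step 10: ref 2 -> HIT, frames=[2,3] (faults so far: 5)
  step 11: ref 4 -> FAULT, evict 3, frames=[2,4] (faults so far: 6)
  step 12: ref 3 -> FAULT, evict 2, frames=[3,4] (faults so far: 7)
  step 13: ref 4 -> HIT, frames=[3,4] (faults so far: 7)
  step 14: ref 3 -> HIT, frames=[3,4] (faults so far: 7)
  LRU total faults: 7
--- Optimal ---
  step 0: ref 3 -> FAULT, frames=[3,-] (faults so far: 1)
  step 1: ref 3 -> HIT, frames=[3,-] (faults so far: 1)
  step 2: ref 3 -> HIT, frames=[3,-] (faults so far: 1)
  step 3: ref 3 -> HIT, frames=[3,-] (faults so far: 1)
  step 4: ref 1 -> FAULT, frames=[3,1] (faults so far: 2)
  step 5: ref 4 -> FAULT, evict 3, frames=[4,1] (faults so far: 3)
  step 6: ref 1 -> HIT, frames=[4,1] (faults so far: 3)
  step 7: ref 1 -> HIT, frames=[4,1] (faults so far: 3)
  step 8: ref 2 -> FAULT, evict 1, frames=[4,2] (faults so far: 4)
  step 9: ref 3 -> FAULT, evict 4, frames=[3,2] (faults so far: 5)
  step 10: ref 2 -> HIT, frames=[3,2] (faults so far: 5)
  step 11: ref 4 -> FAULT, evict 2, frames=[3,4] (faults so far: 6)
  step 12: ref 3 -> HIT, frames=[3,4] (faults so far: 6)
  step 13: ref 4 -> HIT, frames=[3,4] (faults so far: 6)
  step 14: ref 3 -> HIT, frames=[3,4] (faults so far: 6)
  Optimal total faults: 6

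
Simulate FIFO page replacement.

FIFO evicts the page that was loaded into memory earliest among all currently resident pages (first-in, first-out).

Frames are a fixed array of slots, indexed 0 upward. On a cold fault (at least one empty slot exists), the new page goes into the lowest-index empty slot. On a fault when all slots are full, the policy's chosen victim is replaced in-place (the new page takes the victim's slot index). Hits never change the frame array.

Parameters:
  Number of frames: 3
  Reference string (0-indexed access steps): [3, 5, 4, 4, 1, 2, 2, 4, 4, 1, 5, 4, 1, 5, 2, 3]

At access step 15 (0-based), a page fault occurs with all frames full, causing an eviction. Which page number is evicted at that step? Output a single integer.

Step 0: ref 3 -> FAULT, frames=[3,-,-]
Step 1: ref 5 -> FAULT, frames=[3,5,-]
Step 2: ref 4 -> FAULT, frames=[3,5,4]
Step 3: ref 4 -> HIT, frames=[3,5,4]
Step 4: ref 1 -> FAULT, evict 3, frames=[1,5,4]
Step 5: ref 2 -> FAULT, evict 5, frames=[1,2,4]
Step 6: ref 2 -> HIT, frames=[1,2,4]
Step 7: ref 4 -> HIT, frames=[1,2,4]
Step 8: ref 4 -> HIT, frames=[1,2,4]
Step 9: ref 1 -> HIT, frames=[1,2,4]
Step 10: ref 5 -> FAULT, evict 4, frames=[1,2,5]
Step 11: ref 4 -> FAULT, evict 1, frames=[4,2,5]
Step 12: ref 1 -> FAULT, evict 2, frames=[4,1,5]
Step 13: ref 5 -> HIT, frames=[4,1,5]
Step 14: ref 2 -> FAULT, evict 5, frames=[4,1,2]
Step 15: ref 3 -> FAULT, evict 4, frames=[3,1,2]
At step 15: evicted page 4

Answer: 4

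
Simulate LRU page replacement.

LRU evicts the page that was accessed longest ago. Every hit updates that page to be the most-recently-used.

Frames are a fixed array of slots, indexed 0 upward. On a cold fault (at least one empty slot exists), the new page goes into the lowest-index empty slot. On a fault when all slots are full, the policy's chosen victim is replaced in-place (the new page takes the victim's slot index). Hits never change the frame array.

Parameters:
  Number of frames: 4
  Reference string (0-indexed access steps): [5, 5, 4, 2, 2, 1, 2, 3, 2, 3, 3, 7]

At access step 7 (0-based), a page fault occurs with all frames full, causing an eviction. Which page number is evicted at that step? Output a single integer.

Answer: 5

Derivation:
Step 0: ref 5 -> FAULT, frames=[5,-,-,-]
Step 1: ref 5 -> HIT, frames=[5,-,-,-]
Step 2: ref 4 -> FAULT, frames=[5,4,-,-]
Step 3: ref 2 -> FAULT, frames=[5,4,2,-]
Step 4: ref 2 -> HIT, frames=[5,4,2,-]
Step 5: ref 1 -> FAULT, frames=[5,4,2,1]
Step 6: ref 2 -> HIT, frames=[5,4,2,1]
Step 7: ref 3 -> FAULT, evict 5, frames=[3,4,2,1]
At step 7: evicted page 5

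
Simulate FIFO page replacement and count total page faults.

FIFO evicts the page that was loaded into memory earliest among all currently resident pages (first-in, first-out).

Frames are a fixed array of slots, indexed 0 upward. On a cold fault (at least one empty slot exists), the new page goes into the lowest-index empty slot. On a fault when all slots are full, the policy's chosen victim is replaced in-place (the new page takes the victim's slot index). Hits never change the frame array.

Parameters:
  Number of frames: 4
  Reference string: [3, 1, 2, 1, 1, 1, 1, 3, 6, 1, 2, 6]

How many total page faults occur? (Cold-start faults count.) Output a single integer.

Answer: 4

Derivation:
Step 0: ref 3 → FAULT, frames=[3,-,-,-]
Step 1: ref 1 → FAULT, frames=[3,1,-,-]
Step 2: ref 2 → FAULT, frames=[3,1,2,-]
Step 3: ref 1 → HIT, frames=[3,1,2,-]
Step 4: ref 1 → HIT, frames=[3,1,2,-]
Step 5: ref 1 → HIT, frames=[3,1,2,-]
Step 6: ref 1 → HIT, frames=[3,1,2,-]
Step 7: ref 3 → HIT, frames=[3,1,2,-]
Step 8: ref 6 → FAULT, frames=[3,1,2,6]
Step 9: ref 1 → HIT, frames=[3,1,2,6]
Step 10: ref 2 → HIT, frames=[3,1,2,6]
Step 11: ref 6 → HIT, frames=[3,1,2,6]
Total faults: 4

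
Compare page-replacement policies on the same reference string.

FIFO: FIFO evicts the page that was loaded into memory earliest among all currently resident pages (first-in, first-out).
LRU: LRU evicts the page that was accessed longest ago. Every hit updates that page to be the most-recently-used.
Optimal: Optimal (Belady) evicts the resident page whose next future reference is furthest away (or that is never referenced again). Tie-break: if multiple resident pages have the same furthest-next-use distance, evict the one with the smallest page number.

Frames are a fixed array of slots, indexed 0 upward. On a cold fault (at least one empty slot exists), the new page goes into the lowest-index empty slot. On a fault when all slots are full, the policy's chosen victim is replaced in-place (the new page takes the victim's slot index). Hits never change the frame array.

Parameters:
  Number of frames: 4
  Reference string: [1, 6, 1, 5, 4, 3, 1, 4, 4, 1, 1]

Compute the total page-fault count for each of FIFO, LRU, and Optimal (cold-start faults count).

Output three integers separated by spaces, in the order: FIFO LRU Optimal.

--- FIFO ---
  step 0: ref 1 -> FAULT, frames=[1,-,-,-] (faults so far: 1)
  step 1: ref 6 -> FAULT, frames=[1,6,-,-] (faults so far: 2)
  step 2: ref 1 -> HIT, frames=[1,6,-,-] (faults so far: 2)
  step 3: ref 5 -> FAULT, frames=[1,6,5,-] (faults so far: 3)
  step 4: ref 4 -> FAULT, frames=[1,6,5,4] (faults so far: 4)
  step 5: ref 3 -> FAULT, evict 1, frames=[3,6,5,4] (faults so far: 5)
  step 6: ref 1 -> FAULT, evict 6, frames=[3,1,5,4] (faults so far: 6)
  step 7: ref 4 -> HIT, frames=[3,1,5,4] (faults so far: 6)
  step 8: ref 4 -> HIT, frames=[3,1,5,4] (faults so far: 6)
  step 9: ref 1 -> HIT, frames=[3,1,5,4] (faults so far: 6)
  step 10: ref 1 -> HIT, frames=[3,1,5,4] (faults so far: 6)
  FIFO total faults: 6
--- LRU ---
  step 0: ref 1 -> FAULT, frames=[1,-,-,-] (faults so far: 1)
  step 1: ref 6 -> FAULT, frames=[1,6,-,-] (faults so far: 2)
  step 2: ref 1 -> HIT, frames=[1,6,-,-] (faults so far: 2)
  step 3: ref 5 -> FAULT, frames=[1,6,5,-] (faults so far: 3)
  step 4: ref 4 -> FAULT, frames=[1,6,5,4] (faults so far: 4)
  step 5: ref 3 -> FAULT, evict 6, frames=[1,3,5,4] (faults so far: 5)
  step 6: ref 1 -> HIT, frames=[1,3,5,4] (faults so far: 5)
  step 7: ref 4 -> HIT, frames=[1,3,5,4] (faults so far: 5)
  step 8: ref 4 -> HIT, frames=[1,3,5,4] (faults so far: 5)
  step 9: ref 1 -> HIT, frames=[1,3,5,4] (faults so far: 5)
  step 10: ref 1 -> HIT, frames=[1,3,5,4] (faults so far: 5)
  LRU total faults: 5
--- Optimal ---
  step 0: ref 1 -> FAULT, frames=[1,-,-,-] (faults so far: 1)
  step 1: ref 6 -> FAULT, frames=[1,6,-,-] (faults so far: 2)
  step 2: ref 1 -> HIT, frames=[1,6,-,-] (faults so far: 2)
  step 3: ref 5 -> FAULT, frames=[1,6,5,-] (faults so far: 3)
  step 4: ref 4 -> FAULT, frames=[1,6,5,4] (faults so far: 4)
  step 5: ref 3 -> FAULT, evict 5, frames=[1,6,3,4] (faults so far: 5)
  step 6: ref 1 -> HIT, frames=[1,6,3,4] (faults so far: 5)
  step 7: ref 4 -> HIT, frames=[1,6,3,4] (faults so far: 5)
  step 8: ref 4 -> HIT, frames=[1,6,3,4] (faults so far: 5)
  step 9: ref 1 -> HIT, frames=[1,6,3,4] (faults so far: 5)
  step 10: ref 1 -> HIT, frames=[1,6,3,4] (faults so far: 5)
  Optimal total faults: 5

Answer: 6 5 5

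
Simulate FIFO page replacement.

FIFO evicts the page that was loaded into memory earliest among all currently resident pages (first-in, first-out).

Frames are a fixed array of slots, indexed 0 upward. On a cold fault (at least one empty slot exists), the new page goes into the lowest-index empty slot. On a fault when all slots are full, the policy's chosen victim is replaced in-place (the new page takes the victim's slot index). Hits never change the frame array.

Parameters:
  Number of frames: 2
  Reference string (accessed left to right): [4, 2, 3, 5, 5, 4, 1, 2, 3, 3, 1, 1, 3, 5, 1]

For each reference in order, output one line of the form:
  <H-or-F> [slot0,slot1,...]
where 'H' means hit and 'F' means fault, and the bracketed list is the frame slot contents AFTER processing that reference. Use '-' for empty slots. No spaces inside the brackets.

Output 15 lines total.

F [4,-]
F [4,2]
F [3,2]
F [3,5]
H [3,5]
F [4,5]
F [4,1]
F [2,1]
F [2,3]
H [2,3]
F [1,3]
H [1,3]
H [1,3]
F [1,5]
H [1,5]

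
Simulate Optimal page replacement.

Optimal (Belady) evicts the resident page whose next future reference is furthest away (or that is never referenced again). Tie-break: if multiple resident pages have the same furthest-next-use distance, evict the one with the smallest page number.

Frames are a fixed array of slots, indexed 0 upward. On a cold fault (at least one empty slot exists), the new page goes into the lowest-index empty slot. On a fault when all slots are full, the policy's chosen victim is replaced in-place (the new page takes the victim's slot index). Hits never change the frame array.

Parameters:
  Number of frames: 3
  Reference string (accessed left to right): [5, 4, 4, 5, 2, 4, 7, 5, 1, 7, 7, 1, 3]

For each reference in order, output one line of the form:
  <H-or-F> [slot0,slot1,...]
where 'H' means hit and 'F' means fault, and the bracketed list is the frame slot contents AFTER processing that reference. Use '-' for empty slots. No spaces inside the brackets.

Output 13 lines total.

F [5,-,-]
F [5,4,-]
H [5,4,-]
H [5,4,-]
F [5,4,2]
H [5,4,2]
F [5,4,7]
H [5,4,7]
F [5,1,7]
H [5,1,7]
H [5,1,7]
H [5,1,7]
F [5,3,7]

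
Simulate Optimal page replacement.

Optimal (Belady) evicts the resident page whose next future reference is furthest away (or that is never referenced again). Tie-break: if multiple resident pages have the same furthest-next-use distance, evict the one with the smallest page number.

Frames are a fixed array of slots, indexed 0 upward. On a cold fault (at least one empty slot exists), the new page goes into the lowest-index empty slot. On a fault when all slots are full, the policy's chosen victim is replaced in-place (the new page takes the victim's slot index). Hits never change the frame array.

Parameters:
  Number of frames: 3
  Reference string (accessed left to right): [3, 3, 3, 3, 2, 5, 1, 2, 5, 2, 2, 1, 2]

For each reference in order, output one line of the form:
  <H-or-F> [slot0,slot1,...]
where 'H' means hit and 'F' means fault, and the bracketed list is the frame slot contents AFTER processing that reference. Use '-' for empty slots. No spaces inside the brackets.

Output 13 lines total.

F [3,-,-]
H [3,-,-]
H [3,-,-]
H [3,-,-]
F [3,2,-]
F [3,2,5]
F [1,2,5]
H [1,2,5]
H [1,2,5]
H [1,2,5]
H [1,2,5]
H [1,2,5]
H [1,2,5]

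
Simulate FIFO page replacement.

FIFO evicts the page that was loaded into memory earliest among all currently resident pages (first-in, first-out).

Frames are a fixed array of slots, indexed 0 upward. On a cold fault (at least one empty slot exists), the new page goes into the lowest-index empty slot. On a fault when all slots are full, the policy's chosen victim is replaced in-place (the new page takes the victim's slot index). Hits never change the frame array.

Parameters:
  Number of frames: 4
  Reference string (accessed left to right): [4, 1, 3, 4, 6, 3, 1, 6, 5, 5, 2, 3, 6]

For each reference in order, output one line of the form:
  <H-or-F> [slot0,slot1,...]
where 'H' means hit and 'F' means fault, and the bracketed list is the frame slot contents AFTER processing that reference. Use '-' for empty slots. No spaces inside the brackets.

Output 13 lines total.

F [4,-,-,-]
F [4,1,-,-]
F [4,1,3,-]
H [4,1,3,-]
F [4,1,3,6]
H [4,1,3,6]
H [4,1,3,6]
H [4,1,3,6]
F [5,1,3,6]
H [5,1,3,6]
F [5,2,3,6]
H [5,2,3,6]
H [5,2,3,6]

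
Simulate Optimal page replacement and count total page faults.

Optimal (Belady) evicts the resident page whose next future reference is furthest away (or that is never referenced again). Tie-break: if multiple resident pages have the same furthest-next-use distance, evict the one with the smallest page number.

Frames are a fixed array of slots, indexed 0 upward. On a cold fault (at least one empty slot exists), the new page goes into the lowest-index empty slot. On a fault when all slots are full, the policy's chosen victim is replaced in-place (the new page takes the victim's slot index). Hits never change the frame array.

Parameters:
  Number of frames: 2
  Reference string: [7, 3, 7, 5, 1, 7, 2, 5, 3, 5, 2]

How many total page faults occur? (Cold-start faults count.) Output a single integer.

Answer: 8

Derivation:
Step 0: ref 7 → FAULT, frames=[7,-]
Step 1: ref 3 → FAULT, frames=[7,3]
Step 2: ref 7 → HIT, frames=[7,3]
Step 3: ref 5 → FAULT (evict 3), frames=[7,5]
Step 4: ref 1 → FAULT (evict 5), frames=[7,1]
Step 5: ref 7 → HIT, frames=[7,1]
Step 6: ref 2 → FAULT (evict 1), frames=[7,2]
Step 7: ref 5 → FAULT (evict 7), frames=[5,2]
Step 8: ref 3 → FAULT (evict 2), frames=[5,3]
Step 9: ref 5 → HIT, frames=[5,3]
Step 10: ref 2 → FAULT (evict 3), frames=[5,2]
Total faults: 8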